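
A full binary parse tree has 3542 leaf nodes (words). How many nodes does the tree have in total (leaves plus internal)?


Leaf nodes (terminals): 3542
Internal nodes = n - 1 = 3542 - 1 = 3541
Total = leaves + internal = 3542 + 3541 = 7083

7083


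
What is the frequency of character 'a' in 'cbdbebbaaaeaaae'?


Scanning 'cbdbebbaaaeaaae' for 'a':
  Position 7: 'a' -> MATCH (count: 1)
  Position 8: 'a' -> MATCH (count: 2)
  Position 9: 'a' -> MATCH (count: 3)
  Position 11: 'a' -> MATCH (count: 4)
  Position 12: 'a' -> MATCH (count: 5)
  Position 13: 'a' -> MATCH (count: 6)
Total occurrences of 'a': 6

6


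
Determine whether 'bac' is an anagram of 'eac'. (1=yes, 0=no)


Sort characters of 'bac': 'abc'
Sort characters of 'eac': 'ace'
Sorted forms differ -> they are NOT anagrams
Result: 0

0


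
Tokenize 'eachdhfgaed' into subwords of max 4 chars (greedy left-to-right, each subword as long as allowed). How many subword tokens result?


'eachdhfgaed' has 11 characters.
Chunking with max size 4:
  Chunk 1: 'each' (positions 0-3)
  Chunk 2: 'dhfg' (positions 4-7)
  Chunk 3: 'aed' (positions 8-10)
Total chunks: ceil(11 / 4) = 3

3


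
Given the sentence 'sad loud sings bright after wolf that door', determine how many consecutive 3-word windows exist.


Word trigrams from [8] words:
  Trigram 1: (sad loud sings)
  Trigram 2: (loud sings bright)
  Trigram 3: (sings bright after)
  Trigram 4: (bright after wolf)
  Trigram 5: (after wolf that)
  Trigram 6: (wolf that door)
Total word trigrams: 8 - 2 = 6

6


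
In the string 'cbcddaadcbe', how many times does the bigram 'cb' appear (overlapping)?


Scanning 'cbcddaadcbe' for bigram 'cb':
  Position 0: 'cb' -> MATCH
  Position 1: 'bc' -> no
  Position 2: 'cd' -> no
  Position 3: 'dd' -> no
  Position 4: 'da' -> no
  Position 5: 'aa' -> no
  Position 6: 'ad' -> no
  Position 7: 'dc' -> no
  Position 8: 'cb' -> MATCH
  Position 9: 'be' -> no
Total matches: 2

2


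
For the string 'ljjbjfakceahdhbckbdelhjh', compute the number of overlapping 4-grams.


String 'ljjbjfakceahdhbckbdelhjh' has length L = 24.
Number of overlapping n-grams = L - n + 1
Substituting: 24 - 4 + 1 = 21

21


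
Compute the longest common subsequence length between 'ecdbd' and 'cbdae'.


DP table for LCS of 'ecdbd' and 'cbdae':
       c  b  d  a  e
    0  0  0  0  0  0
  e 0  0  0  0  0  1
  c 0  1  1  1  1  1
  d 0  1  1  2  2  2
  b 0  1  2  2  2  2
  d 0  1  2  3  3  3
LCS: 'cbd'
LCS length = 3

3


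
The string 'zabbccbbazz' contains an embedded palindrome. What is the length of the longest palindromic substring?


Scanning 'zabbccbbazz' for palindromic substrings.
Substring at positions 0-9: 'zabbccbbaz'.
Check: reverse('zabbccbbaz') = 'zabbccbbaz' -> palindrome confirmed.
Neighbouring characters ('-' / 'z') break symmetry, so it cannot extend further.
No longer palindromic substring exists; longest length = 10

10


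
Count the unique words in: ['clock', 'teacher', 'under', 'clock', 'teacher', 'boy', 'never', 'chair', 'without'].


Listing all tokens and tracking unique types:
  Token 1: 'clock' -> NEW (unique so far: 1)
  Token 2: 'teacher' -> NEW (unique so far: 2)
  Token 3: 'under' -> NEW (unique so far: 3)
  Token 4: 'clock' -> duplicate (unique so far: 3)
  Token 5: 'teacher' -> duplicate (unique so far: 3)
  Token 6: 'boy' -> NEW (unique so far: 4)
  Token 7: 'never' -> NEW (unique so far: 5)
  Token 8: 'chair' -> NEW (unique so far: 6)
  Token 9: 'without' -> NEW (unique so far: 7)
Unique types: ('boy', 'chair', 'clock', 'never', 'teacher', 'under', 'without')
Vocabulary size: 7

7


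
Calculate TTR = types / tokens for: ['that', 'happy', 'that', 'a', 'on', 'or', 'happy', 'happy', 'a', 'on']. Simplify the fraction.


Tokens: 10
Unique types: ('a', 'happy', 'on', 'or', 'that') = 5
TTR = 5/10
Simplify: divide both by 5 -> 1/2
TTR = 1/2

1/2


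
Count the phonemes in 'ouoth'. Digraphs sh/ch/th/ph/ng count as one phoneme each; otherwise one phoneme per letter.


Parsing 'ouoth' greedily, digraphs first:
  'o' -> vowel phoneme (phonemes so far: 1)
  'u' -> vowel phoneme (phonemes so far: 2)
  'o' -> vowel phoneme (phonemes so far: 3)
  'th' -> digraph (1 consonant phoneme) (phonemes so far: 4)
Total phonemes: 4

4


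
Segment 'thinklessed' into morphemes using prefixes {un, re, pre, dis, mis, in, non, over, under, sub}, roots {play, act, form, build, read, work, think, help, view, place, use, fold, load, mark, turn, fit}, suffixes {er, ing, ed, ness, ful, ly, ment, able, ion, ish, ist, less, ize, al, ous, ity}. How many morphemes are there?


Segmenting 'thinklessed' against the inventory:
  'think' -> root (morpheme 1)
  'less' -> suffix (morpheme 2)
  'ed' -> suffix (morpheme 3)
Total morphemes: 3

3


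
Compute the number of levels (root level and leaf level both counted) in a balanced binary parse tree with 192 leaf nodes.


In a balanced binary tree with n leaves the deepest leaf is ceil(log2(n)) edges below the root,
so counting node levels inclusive of root and leaves gives ceil(log2(n)) + 1 levels.
log2(192) = 7.5850
ceil(7.5850) = 8
levels = 8 + 1 = 9

9


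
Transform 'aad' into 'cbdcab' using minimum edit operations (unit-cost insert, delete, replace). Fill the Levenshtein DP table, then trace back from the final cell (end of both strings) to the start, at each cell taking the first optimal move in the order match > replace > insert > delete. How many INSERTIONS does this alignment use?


Edit distance = 5. Backtracking from cell (3, 6) with preference match > replace > insert > delete,
then listing the resulting alignment 'aad' -> 'cbdcab' left to right:
  Step 1: insert 'c' [insertion #1]
  Step 2: insert 'b' [insertion #2]
  Step 3: insert 'd' [insertion #3]
  Step 4: replace a->c
  Step 5: keep 'a'
  Step 6: replace d->b
Total insertions: 3

3


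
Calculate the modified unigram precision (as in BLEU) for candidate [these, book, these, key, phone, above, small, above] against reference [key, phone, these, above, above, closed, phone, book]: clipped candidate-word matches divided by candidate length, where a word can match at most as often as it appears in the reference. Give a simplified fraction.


Reference word counts: {'above': 2, 'book': 1, 'closed': 1, 'key': 1, 'phone': 2, 'these': 1}
Checking each candidate word (with clipping):
  'these' -> in reference (ref count 1, used 1/1) -> match (matches: 1)
  'book' -> in reference (ref count 1, used 1/1) -> match (matches: 2)
  'these' -> ref count 1 already used up (1/1) -> clipped, no match (matches: 2)
  'key' -> in reference (ref count 1, used 1/1) -> match (matches: 3)
  'phone' -> in reference (ref count 2, used 1/2) -> match (matches: 4)
  'above' -> in reference (ref count 2, used 1/2) -> match (matches: 5)
  'small' -> not in reference -> no match (matches: 5)
  'above' -> in reference (ref count 2, used 2/2) -> match (matches: 6)
Clipped matches: 6, Candidate length: 8
Precision = 6/8 = 3/4

3/4


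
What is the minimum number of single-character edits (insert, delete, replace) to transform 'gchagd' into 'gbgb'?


Building DP table for s1='gchagd' (len 6) and s2='gbgb' (len 4):
       g  b  g  b
    0  1  2  3  4
  g 1  0  1  2  3
  c 2  1  1  2  3
  h 3  2  2  2  3
  a 4  3  3  3  3
  g 5  4  4  3  4
  d 6  5  5  4  4
Edit distance = dp[6][4] = 4

4


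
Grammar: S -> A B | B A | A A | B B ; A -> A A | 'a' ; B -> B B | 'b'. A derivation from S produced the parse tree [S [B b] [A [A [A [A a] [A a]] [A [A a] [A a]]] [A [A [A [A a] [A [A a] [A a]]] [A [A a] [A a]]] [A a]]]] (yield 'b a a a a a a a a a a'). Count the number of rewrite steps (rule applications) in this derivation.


Every bracketed nonterminal node [X ...] in the tree is produced by exactly one rule application.
Reading the tree off as a leftmost derivation:
  Step 1: S  =>  B A   (applied S -> B A)
  Step 2: B A  =>  b A   (applied B -> b)
  Step 3: b A  =>  b A A   (applied A -> A A)
  Step 4: b A A  =>  b A A A   (applied A -> A A)
  Step 5: b A A A  =>  b A A A A   (applied A -> A A)
  Step 6: b A A A A  =>  b a A A A   (applied A -> a)
  Step 7: b a A A A  =>  b a a A A   (applied A -> a)
  Step 8: b a a A A  =>  b a a A A A   (applied A -> A A)
  Step 9: b a a A A A  =>  b a a a A A   (applied A -> a)
  Step 10: b a a a A A  =>  b a a a a A   (applied A -> a)
  Step 11: b a a a a A  =>  b a a a a A A   (applied A -> A A)
  Step 12: b a a a a A A  =>  b a a a a A A A   (applied A -> A A)
  Step 13: b a a a a A A A  =>  b a a a a A A A A   (applied A -> A A)
  Step 14: b a a a a A A A A  =>  b a a a a a A A A   (applied A -> a)
  Step 15: b a a a a a A A A  =>  b a a a a a A A A A   (applied A -> A A)
  Step 16: b a a a a a A A A A  =>  b a a a a a a A A A   (applied A -> a)
  Step 17: b a a a a a a A A A  =>  b a a a a a a a A A   (applied A -> a)
  Step 18: b a a a a a a a A A  =>  b a a a a a a a A A A   (applied A -> A A)
  Step 19: b a a a a a a a A A A  =>  b a a a a a a a a A A   (applied A -> a)
  Step 20: b a a a a a a a a A A  =>  b a a a a a a a a a A   (applied A -> a)
  Step 21: b a a a a a a a a a A  =>  b a a a a a a a a a a   (applied A -> a)
Final yield: b a a a a a a a a a a
Total rewrite steps: 21

21


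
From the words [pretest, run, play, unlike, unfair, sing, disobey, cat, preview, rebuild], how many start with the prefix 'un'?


Checking each word for prefix 'un':
  'pretest' -> no (count: 0)
  'run' -> no (count: 0)
  'play' -> no (count: 0)
  'unlike' -> YES, starts with 'un' (count: 1)
  'unfair' -> YES, starts with 'un' (count: 2)
  'sing' -> no (count: 2)
  'disobey' -> no (count: 2)
  'cat' -> no (count: 2)
  'preview' -> no (count: 2)
  'rebuild' -> no (count: 2)
Total with prefix 'un': 2

2


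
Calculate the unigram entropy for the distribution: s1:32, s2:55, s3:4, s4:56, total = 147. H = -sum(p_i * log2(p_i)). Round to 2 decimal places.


Computing entropy H = -sum(p_i * log2(p_i)):
  s1: p = 32/147 = 0.2177, -p*log2(p) = 0.4788
  s2: p = 55/147 = 0.3741, -p*log2(p) = 0.5307
  s3: p = 4/147 = 0.0272, -p*log2(p) = 0.1415
  s4: p = 56/147 = 0.3810, -p*log2(p) = 0.5304
H = sum of terms = 1.6814
Rounded to 2 decimals: 1.68

1.68


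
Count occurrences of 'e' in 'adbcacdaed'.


Scanning 'adbcacdaed' for 'e':
  Position 8: 'e' -> MATCH (count: 1)
Total occurrences of 'e': 1

1


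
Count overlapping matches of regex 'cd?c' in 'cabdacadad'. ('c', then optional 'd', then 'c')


Pattern: cd?c means 'c', then optional 'd', then 'c'.
Scanning 'cabdacadad' position-by-position:
  Pos 0: window 'cab' -> no
  Pos 1: window 'abd' -> no
  Pos 2: window 'bda' -> no
  Pos 3: window 'dac' -> no
  Pos 4: window 'aca' -> no
  Pos 5: window 'cad' -> no
  Pos 6: window 'ada' -> no
  Pos 7: window 'dad' -> no
  Pos 8: window 'ad' -> no
  Pos 9: window 'd' -> no
Total matches: 0

0


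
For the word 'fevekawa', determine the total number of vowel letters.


Scanning each character of 'fevekawa':
  Position 1: 'f' -> consonant (running count: 0)
  Position 2: 'e' -> vowel (running count: 1)
  Position 3: 'v' -> consonant (running count: 1)
  Position 4: 'e' -> vowel (running count: 2)
  Position 5: 'k' -> consonant (running count: 2)
  Position 6: 'a' -> vowel (running count: 3)
  Position 7: 'w' -> consonant (running count: 3)
  Position 8: 'a' -> vowel (running count: 4)
Total vowels: 4

4


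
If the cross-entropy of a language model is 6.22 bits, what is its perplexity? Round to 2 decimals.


Perplexity formula: PP = 2^H
H = 6.22
PP = 2^6.22
Decompose: 2^6.22 = 2^6 * 2^0.22
2^6 = 64, 2^0.22 ~ 1.1647336
PP ~ 64 * 1.1647336 = 74.5429504
Rounded to 2 decimals: 74.54

74.54


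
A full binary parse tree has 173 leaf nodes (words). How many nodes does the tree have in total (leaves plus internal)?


Leaf nodes (terminals): 173
Internal nodes = n - 1 = 173 - 1 = 172
Total = leaves + internal = 173 + 172 = 345

345


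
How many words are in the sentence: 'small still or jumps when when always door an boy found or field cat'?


Counting words by splitting on spaces:
  Word 1: 'small'
  Word 2: 'still'
  Word 3: 'or'
  Word 4: 'jumps'
  Word 5: 'when'
  Word 6: 'when'
  Word 7: 'always'
  Word 8: 'door'
  Word 9: 'an'
  Word 10: 'boy'
  Word 11: 'found'
  Word 12: 'or'
  Word 13: 'field'
  Word 14: 'cat'
Total words: 14

14


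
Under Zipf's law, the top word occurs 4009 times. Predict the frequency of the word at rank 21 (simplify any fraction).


Zipf's law: freq(rank) = f1 / rank
f1 = 4009, rank = 21
freq = 4009 / 21
GCD(4009, 21) = 1
Simplified: 4009/21

4009/21


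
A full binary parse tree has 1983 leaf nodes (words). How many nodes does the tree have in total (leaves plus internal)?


Leaf nodes (terminals): 1983
Internal nodes = n - 1 = 1983 - 1 = 1982
Total = leaves + internal = 1983 + 1982 = 3965

3965


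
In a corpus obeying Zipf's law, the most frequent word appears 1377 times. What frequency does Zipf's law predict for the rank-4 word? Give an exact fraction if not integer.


Zipf's law: freq(rank) = f1 / rank
f1 = 1377, rank = 4
freq = 1377 / 4
GCD(1377, 4) = 1
Simplified: 1377/4

1377/4


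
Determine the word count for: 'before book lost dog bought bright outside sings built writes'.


Counting words by splitting on spaces:
  Word 1: 'before'
  Word 2: 'book'
  Word 3: 'lost'
  Word 4: 'dog'
  Word 5: 'bought'
  Word 6: 'bright'
  Word 7: 'outside'
  Word 8: 'sings'
  Word 9: 'built'
  Word 10: 'writes'
Total words: 10

10


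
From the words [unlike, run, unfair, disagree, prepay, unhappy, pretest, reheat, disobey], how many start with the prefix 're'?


Checking each word for prefix 're':
  'unlike' -> no (count: 0)
  'run' -> no (count: 0)
  'unfair' -> no (count: 0)
  'disagree' -> no (count: 0)
  'prepay' -> no (count: 0)
  'unhappy' -> no (count: 0)
  'pretest' -> no (count: 0)
  'reheat' -> YES, starts with 're' (count: 1)
  'disobey' -> no (count: 1)
Total with prefix 're': 1

1


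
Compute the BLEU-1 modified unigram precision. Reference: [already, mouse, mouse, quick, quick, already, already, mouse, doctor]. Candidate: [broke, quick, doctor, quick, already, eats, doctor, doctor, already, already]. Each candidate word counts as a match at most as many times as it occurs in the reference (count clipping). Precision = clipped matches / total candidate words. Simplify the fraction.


Reference word counts: {'already': 3, 'doctor': 1, 'mouse': 3, 'quick': 2}
Checking each candidate word (with clipping):
  'broke' -> not in reference -> no match (matches: 0)
  'quick' -> in reference (ref count 2, used 1/2) -> match (matches: 1)
  'doctor' -> in reference (ref count 1, used 1/1) -> match (matches: 2)
  'quick' -> in reference (ref count 2, used 2/2) -> match (matches: 3)
  'already' -> in reference (ref count 3, used 1/3) -> match (matches: 4)
  'eats' -> not in reference -> no match (matches: 4)
  'doctor' -> ref count 1 already used up (1/1) -> clipped, no match (matches: 4)
  'doctor' -> ref count 1 already used up (1/1) -> clipped, no match (matches: 4)
  'already' -> in reference (ref count 3, used 2/3) -> match (matches: 5)
  'already' -> in reference (ref count 3, used 3/3) -> match (matches: 6)
Clipped matches: 6, Candidate length: 10
Precision = 6/10 = 3/5

3/5


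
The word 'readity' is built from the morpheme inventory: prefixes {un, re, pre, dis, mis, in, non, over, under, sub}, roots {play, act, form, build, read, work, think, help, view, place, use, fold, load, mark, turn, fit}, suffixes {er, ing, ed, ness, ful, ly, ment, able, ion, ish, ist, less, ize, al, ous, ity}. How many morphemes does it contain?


Segmenting 'readity' against the inventory:
  'read' -> root (morpheme 1)
  'ity' -> suffix (morpheme 2)
Total morphemes: 2

2


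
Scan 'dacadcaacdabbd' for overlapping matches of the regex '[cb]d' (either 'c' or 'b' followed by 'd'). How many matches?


Pattern: [cb]d means either 'c' or 'b' followed by 'd'.
Scanning 'dacadcaacdabbd' position-by-position:
  Pos 0: window 'da' -> no
  Pos 1: window 'ac' -> no
  Pos 2: window 'ca' -> no
  Pos 3: window 'ad' -> no
  Pos 4: window 'dc' -> no
  Pos 5: window 'ca' -> no
  Pos 6: window 'aa' -> no
  Pos 7: window 'ac' -> no
  Pos 8: window 'cd' -> MATCH
  Pos 9: window 'da' -> no
  Pos 10: window 'ab' -> no
  Pos 11: window 'bb' -> no
  Pos 12: window 'bd' -> MATCH
  Pos 13: window 'd' -> no
Total matches: 2

2


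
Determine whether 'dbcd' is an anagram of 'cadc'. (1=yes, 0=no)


Sort characters of 'dbcd': 'bcdd'
Sort characters of 'cadc': 'accd'
Sorted forms differ -> they are NOT anagrams
Result: 0

0


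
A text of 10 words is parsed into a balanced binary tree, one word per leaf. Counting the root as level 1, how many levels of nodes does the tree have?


In a balanced binary tree with n leaves the deepest leaf is ceil(log2(n)) edges below the root,
so counting node levels inclusive of root and leaves gives ceil(log2(n)) + 1 levels.
log2(10) = 3.3219
ceil(3.3219) = 4
levels = 4 + 1 = 5

5


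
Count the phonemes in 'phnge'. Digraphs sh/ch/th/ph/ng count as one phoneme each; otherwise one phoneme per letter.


Parsing 'phnge' greedily, digraphs first:
  'ph' -> digraph (1 consonant phoneme) (phonemes so far: 1)
  'ng' -> digraph (1 consonant phoneme) (phonemes so far: 2)
  'e' -> vowel phoneme (phonemes so far: 3)
Total phonemes: 3

3


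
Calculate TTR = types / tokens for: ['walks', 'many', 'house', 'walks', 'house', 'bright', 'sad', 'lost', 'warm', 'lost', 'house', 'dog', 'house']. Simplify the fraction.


Tokens: 13
Unique types: ('bright', 'dog', 'house', 'lost', 'many', 'sad', 'walks', 'warm') = 8
TTR = 8/13
Already in lowest terms.

8/13


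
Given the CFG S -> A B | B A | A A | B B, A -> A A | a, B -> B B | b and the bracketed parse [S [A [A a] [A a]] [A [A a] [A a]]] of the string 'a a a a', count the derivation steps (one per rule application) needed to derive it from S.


Every bracketed nonterminal node [X ...] in the tree is produced by exactly one rule application.
Reading the tree off as a leftmost derivation:
  Step 1: S  =>  A A   (applied S -> A A)
  Step 2: A A  =>  A A A   (applied A -> A A)
  Step 3: A A A  =>  a A A   (applied A -> a)
  Step 4: a A A  =>  a a A   (applied A -> a)
  Step 5: a a A  =>  a a A A   (applied A -> A A)
  Step 6: a a A A  =>  a a a A   (applied A -> a)
  Step 7: a a a A  =>  a a a a   (applied A -> a)
Final yield: a a a a
Total rewrite steps: 7

7


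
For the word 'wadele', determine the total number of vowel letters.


Scanning each character of 'wadele':
  Position 1: 'w' -> consonant (running count: 0)
  Position 2: 'a' -> vowel (running count: 1)
  Position 3: 'd' -> consonant (running count: 1)
  Position 4: 'e' -> vowel (running count: 2)
  Position 5: 'l' -> consonant (running count: 2)
  Position 6: 'e' -> vowel (running count: 3)
Total vowels: 3

3


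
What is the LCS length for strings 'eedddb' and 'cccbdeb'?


DP table for LCS of 'eedddb' and 'cccbdeb':
       c  c  c  b  d  e  b
    0  0  0  0  0  0  0  0
  e 0  0  0  0  0  0  1  1
  e 0  0  0  0  0  0  1  1
  d 0  0  0  0  0  1  1  1
  d 0  0  0  0  0  1  1  1
  d 0  0  0  0  0  1  1  1
  b 0  0  0  0  1  1  1  2
LCS: 'eb'
LCS length = 2

2


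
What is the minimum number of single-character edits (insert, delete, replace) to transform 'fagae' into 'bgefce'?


Building DP table for s1='fagae' (len 5) and s2='bgefce' (len 6):
       b  g  e  f  c  e
    0  1  2  3  4  5  6
  f 1  1  2  3  3  4  5
  a 2  2  2  3  4  4  5
  g 3  3  2  3  4  5  5
  a 4  4  3  3  4  5  6
  e 5  5  4  3  4  5  5
Edit distance = dp[5][6] = 5

5


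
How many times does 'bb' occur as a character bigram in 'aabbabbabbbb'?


Scanning 'aabbabbabbbb' for bigram 'bb':
  Position 0: 'aa' -> no
  Position 1: 'ab' -> no
  Position 2: 'bb' -> MATCH
  Position 3: 'ba' -> no
  Position 4: 'ab' -> no
  Position 5: 'bb' -> MATCH
  Position 6: 'ba' -> no
  Position 7: 'ab' -> no
  Position 8: 'bb' -> MATCH
  Position 9: 'bb' -> MATCH
  Position 10: 'bb' -> MATCH
Total matches: 5

5


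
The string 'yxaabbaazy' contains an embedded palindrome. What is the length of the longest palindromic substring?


Scanning 'yxaabbaazy' for palindromic substrings.
Substring at positions 2-7: 'aabbaa'.
Check: reverse('aabbaa') = 'aabbaa' -> palindrome confirmed.
Neighbouring characters ('x' / 'z') break symmetry, so it cannot extend further.
No longer palindromic substring exists; longest length = 6

6


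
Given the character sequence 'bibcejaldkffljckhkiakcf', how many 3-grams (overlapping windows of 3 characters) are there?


String 'bibcejaldkffljckhkiakcf' has length L = 23.
Number of overlapping n-grams = L - n + 1
Substituting: 23 - 3 + 1 = 21

21


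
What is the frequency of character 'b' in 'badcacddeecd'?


Scanning 'badcacddeecd' for 'b':
  Position 0: 'b' -> MATCH (count: 1)
Total occurrences of 'b': 1

1


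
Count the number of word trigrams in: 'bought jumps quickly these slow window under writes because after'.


Word trigrams from [10] words:
  Trigram 1: (bought jumps quickly)
  Trigram 2: (jumps quickly these)
  Trigram 3: (quickly these slow)
  Trigram 4: (these slow window)
  Trigram 5: (slow window under)
  Trigram 6: (window under writes)
  Trigram 7: (under writes because)
  Trigram 8: (writes because after)
Total word trigrams: 10 - 2 = 8

8


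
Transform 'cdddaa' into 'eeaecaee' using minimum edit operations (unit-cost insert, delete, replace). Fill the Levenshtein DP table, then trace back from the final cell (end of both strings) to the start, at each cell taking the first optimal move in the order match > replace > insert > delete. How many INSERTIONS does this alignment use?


Edit distance = 7. Backtracking from cell (6, 8) with preference match > replace > insert > delete,
then listing the resulting alignment 'cdddaa' -> 'eeaecaee' left to right:
  Step 1: insert 'e' [insertion #1]
  Step 2: replace c->e
  Step 3: replace d->a
  Step 4: replace d->e
  Step 5: replace d->c
  Step 6: keep 'a'
  Step 7: insert 'e' [insertion #2]
  Step 8: replace a->e
Total insertions: 2

2


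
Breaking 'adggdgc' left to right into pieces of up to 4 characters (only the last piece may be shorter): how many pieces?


'adggdgc' has 7 characters.
Chunking with max size 4:
  Chunk 1: 'adgg' (positions 0-3)
  Chunk 2: 'dgc' (positions 4-6)
Total chunks: ceil(7 / 4) = 2

2


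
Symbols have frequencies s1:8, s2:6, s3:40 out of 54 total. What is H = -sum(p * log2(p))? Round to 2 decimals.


Computing entropy H = -sum(p_i * log2(p_i)):
  s1: p = 8/54 = 0.1481, -p*log2(p) = 0.4081
  s2: p = 6/54 = 0.1111, -p*log2(p) = 0.3522
  s3: p = 40/54 = 0.7407, -p*log2(p) = 0.3207
H = sum of terms = 1.0810
Rounded to 2 decimals: 1.08

1.08


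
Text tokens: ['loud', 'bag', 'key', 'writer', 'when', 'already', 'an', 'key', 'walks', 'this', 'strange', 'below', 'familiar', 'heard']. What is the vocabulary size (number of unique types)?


Listing all tokens and tracking unique types:
  Token 1: 'loud' -> NEW (unique so far: 1)
  Token 2: 'bag' -> NEW (unique so far: 2)
  Token 3: 'key' -> NEW (unique so far: 3)
  Token 4: 'writer' -> NEW (unique so far: 4)
  Token 5: 'when' -> NEW (unique so far: 5)
  Token 6: 'already' -> NEW (unique so far: 6)
  Token 7: 'an' -> NEW (unique so far: 7)
  Token 8: 'key' -> duplicate (unique so far: 7)
  Token 9: 'walks' -> NEW (unique so far: 8)
  Token 10: 'this' -> NEW (unique so far: 9)
  Token 11: 'strange' -> NEW (unique so far: 10)
  Token 12: 'below' -> NEW (unique so far: 11)
  Token 13: 'familiar' -> NEW (unique so far: 12)
  Token 14: 'heard' -> NEW (unique so far: 13)
Unique types: ('already', 'an', 'bag', 'below', 'familiar', 'heard', 'key', 'loud', 'strange', 'this', 'walks', 'when', 'writer')
Vocabulary size: 13

13


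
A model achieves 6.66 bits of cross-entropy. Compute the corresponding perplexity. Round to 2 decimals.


Perplexity formula: PP = 2^H
H = 6.66
PP = 2^6.66
Decompose: 2^6.66 = 2^6 * 2^0.66
2^6 = 64, 2^0.66 ~ 1.5800826
PP ~ 64 * 1.5800826 = 101.1252864
Rounded to 2 decimals: 101.13

101.13


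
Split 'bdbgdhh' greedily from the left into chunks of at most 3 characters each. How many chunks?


'bdbgdhh' has 7 characters.
Chunking with max size 3:
  Chunk 1: 'bdb' (positions 0-2)
  Chunk 2: 'gdh' (positions 3-5)
  Chunk 3: 'h' (positions 6-6)
Total chunks: ceil(7 / 3) = 3

3


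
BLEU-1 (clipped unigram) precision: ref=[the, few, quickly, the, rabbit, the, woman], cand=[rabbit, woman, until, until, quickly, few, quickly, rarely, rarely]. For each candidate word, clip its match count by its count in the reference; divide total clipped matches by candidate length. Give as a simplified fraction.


Reference word counts: {'few': 1, 'quickly': 1, 'rabbit': 1, 'the': 3, 'woman': 1}
Checking each candidate word (with clipping):
  'rabbit' -> in reference (ref count 1, used 1/1) -> match (matches: 1)
  'woman' -> in reference (ref count 1, used 1/1) -> match (matches: 2)
  'until' -> not in reference -> no match (matches: 2)
  'until' -> not in reference -> no match (matches: 2)
  'quickly' -> in reference (ref count 1, used 1/1) -> match (matches: 3)
  'few' -> in reference (ref count 1, used 1/1) -> match (matches: 4)
  'quickly' -> ref count 1 already used up (1/1) -> clipped, no match (matches: 4)
  'rarely' -> not in reference -> no match (matches: 4)
  'rarely' -> not in reference -> no match (matches: 4)
Clipped matches: 4, Candidate length: 9
Precision = 4/9

4/9


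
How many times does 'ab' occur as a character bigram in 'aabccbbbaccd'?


Scanning 'aabccbbbaccd' for bigram 'ab':
  Position 0: 'aa' -> no
  Position 1: 'ab' -> MATCH
  Position 2: 'bc' -> no
  Position 3: 'cc' -> no
  Position 4: 'cb' -> no
  Position 5: 'bb' -> no
  Position 6: 'bb' -> no
  Position 7: 'ba' -> no
  Position 8: 'ac' -> no
  Position 9: 'cc' -> no
  Position 10: 'cd' -> no
Total matches: 1

1


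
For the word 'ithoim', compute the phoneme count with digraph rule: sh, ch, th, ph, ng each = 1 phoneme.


Parsing 'ithoim' greedily, digraphs first:
  'i' -> vowel phoneme (phonemes so far: 1)
  'th' -> digraph (1 consonant phoneme) (phonemes so far: 2)
  'o' -> vowel phoneme (phonemes so far: 3)
  'i' -> vowel phoneme (phonemes so far: 4)
  'm' -> consonant phoneme (phonemes so far: 5)
Total phonemes: 5

5


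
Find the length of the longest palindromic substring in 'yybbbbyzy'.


Scanning 'yybbbbyzy' for palindromic substrings.
Substring at positions 1-6: 'ybbbby'.
Check: reverse('ybbbby') = 'ybbbby' -> palindrome confirmed.
Neighbouring characters ('y' / 'z') break symmetry, so it cannot extend further.
No longer palindromic substring exists; longest length = 6

6


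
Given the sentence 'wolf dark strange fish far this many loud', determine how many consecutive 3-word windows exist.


Word trigrams from [8] words:
  Trigram 1: (wolf dark strange)
  Trigram 2: (dark strange fish)
  Trigram 3: (strange fish far)
  Trigram 4: (fish far this)
  Trigram 5: (far this many)
  Trigram 6: (this many loud)
Total word trigrams: 8 - 2 = 6

6


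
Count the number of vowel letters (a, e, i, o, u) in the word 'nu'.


Scanning each character of 'nu':
  Position 1: 'n' -> consonant (running count: 0)
  Position 2: 'u' -> vowel (running count: 1)
Total vowels: 1

1


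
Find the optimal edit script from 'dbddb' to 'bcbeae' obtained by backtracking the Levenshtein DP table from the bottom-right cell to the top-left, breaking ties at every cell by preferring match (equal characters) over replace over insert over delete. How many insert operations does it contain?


Edit distance = 5. Backtracking from cell (5, 6) with preference match > replace > insert > delete,
then listing the resulting alignment 'dbddb' -> 'bcbeae' left to right:
  Step 1: insert 'b' [insertion #1]
  Step 2: replace d->c
  Step 3: keep 'b'
  Step 4: replace d->e
  Step 5: replace d->a
  Step 6: replace b->e
Total insertions: 1

1


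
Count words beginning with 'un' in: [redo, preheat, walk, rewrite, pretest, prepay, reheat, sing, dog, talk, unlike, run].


Checking each word for prefix 'un':
  'redo' -> no (count: 0)
  'preheat' -> no (count: 0)
  'walk' -> no (count: 0)
  'rewrite' -> no (count: 0)
  'pretest' -> no (count: 0)
  'prepay' -> no (count: 0)
  'reheat' -> no (count: 0)
  'sing' -> no (count: 0)
  'dog' -> no (count: 0)
  'talk' -> no (count: 0)
  'unlike' -> YES, starts with 'un' (count: 1)
  'run' -> no (count: 1)
Total with prefix 'un': 1

1


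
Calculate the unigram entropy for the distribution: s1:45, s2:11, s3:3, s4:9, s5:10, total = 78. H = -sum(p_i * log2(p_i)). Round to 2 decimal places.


Computing entropy H = -sum(p_i * log2(p_i)):
  s1: p = 45/78 = 0.5769, -p*log2(p) = 0.4578
  s2: p = 11/78 = 0.1410, -p*log2(p) = 0.3985
  s3: p = 3/78 = 0.0385, -p*log2(p) = 0.1808
  s4: p = 9/78 = 0.1154, -p*log2(p) = 0.3595
  s5: p = 10/78 = 0.1282, -p*log2(p) = 0.3799
H = sum of terms = 1.7765
Rounded to 2 decimals: 1.78

1.78


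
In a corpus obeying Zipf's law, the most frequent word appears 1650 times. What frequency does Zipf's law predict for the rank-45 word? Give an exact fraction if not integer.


Zipf's law: freq(rank) = f1 / rank
f1 = 1650, rank = 45
freq = 1650 / 45
GCD(1650, 45) = 15
Simplified: 110/3

110/3


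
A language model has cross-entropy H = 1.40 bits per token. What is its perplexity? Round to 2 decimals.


Perplexity formula: PP = 2^H
H = 1.40
PP = 2^1.40
Decompose: 2^1.40 = 2^1 * 2^0.40
2^1 = 2, 2^0.40 ~ 1.3195079
PP ~ 2 * 1.3195079 = 2.6390158
Rounded to 2 decimals: 2.64

2.64


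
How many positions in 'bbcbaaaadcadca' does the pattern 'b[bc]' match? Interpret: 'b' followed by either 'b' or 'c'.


Pattern: b[bc] means 'b' followed by either 'b' or 'c'.
Scanning 'bbcbaaaadcadca' position-by-position:
  Pos 0: window 'bb' -> MATCH
  Pos 1: window 'bc' -> MATCH
  Pos 2: window 'cb' -> no
  Pos 3: window 'ba' -> no
  Pos 4: window 'aa' -> no
  Pos 5: window 'aa' -> no
  Pos 6: window 'aa' -> no
  Pos 7: window 'ad' -> no
  Pos 8: window 'dc' -> no
  Pos 9: window 'ca' -> no
  Pos 10: window 'ad' -> no
  Pos 11: window 'dc' -> no
  Pos 12: window 'ca' -> no
  Pos 13: window 'a' -> no
Total matches: 2

2


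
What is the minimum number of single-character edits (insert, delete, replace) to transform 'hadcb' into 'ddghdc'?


Building DP table for s1='hadcb' (len 5) and s2='ddghdc' (len 6):
       d  d  g  h  d  c
    0  1  2  3  4  5  6
  h 1  1  2  3  3  4  5
  a 2  2  2  3  4  4  5
  d 3  2  2  3  4  4  5
  c 4  3  3  3  4  5  4
  b 5  4  4  4  4  5  5
Edit distance = dp[5][6] = 5

5


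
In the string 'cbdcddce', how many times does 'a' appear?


Scanning 'cbdcddce' for 'a':
  No matches found.
Total occurrences of 'a': 0

0


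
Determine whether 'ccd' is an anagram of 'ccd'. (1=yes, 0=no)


Sort characters of 'ccd': 'ccd'
Sort characters of 'ccd': 'ccd'
Sorted forms match -> they ARE anagrams
Result: 1

1


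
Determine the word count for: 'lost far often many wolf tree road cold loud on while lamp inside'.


Counting words by splitting on spaces:
  Word 1: 'lost'
  Word 2: 'far'
  Word 3: 'often'
  Word 4: 'many'
  Word 5: 'wolf'
  Word 6: 'tree'
  Word 7: 'road'
  Word 8: 'cold'
  Word 9: 'loud'
  Word 10: 'on'
  Word 11: 'while'
  Word 12: 'lamp'
  Word 13: 'inside'
Total words: 13

13


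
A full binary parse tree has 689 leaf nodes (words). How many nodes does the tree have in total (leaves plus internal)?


Leaf nodes (terminals): 689
Internal nodes = n - 1 = 689 - 1 = 688
Total = leaves + internal = 689 + 688 = 1377

1377


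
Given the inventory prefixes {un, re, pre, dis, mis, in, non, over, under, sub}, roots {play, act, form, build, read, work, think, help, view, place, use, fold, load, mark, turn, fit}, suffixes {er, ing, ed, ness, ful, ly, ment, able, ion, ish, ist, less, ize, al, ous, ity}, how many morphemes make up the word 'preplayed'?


Segmenting 'preplayed' against the inventory:
  'pre' -> prefix (morpheme 1)
  'play' -> root (morpheme 2)
  'ed' -> suffix (morpheme 3)
Total morphemes: 3

3


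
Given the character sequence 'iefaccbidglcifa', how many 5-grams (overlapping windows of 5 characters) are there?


String 'iefaccbidglcifa' has length L = 15.
Number of overlapping n-grams = L - n + 1
Substituting: 15 - 5 + 1 = 11

11


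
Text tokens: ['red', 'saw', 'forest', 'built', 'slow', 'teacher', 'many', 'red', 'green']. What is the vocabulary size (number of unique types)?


Listing all tokens and tracking unique types:
  Token 1: 'red' -> NEW (unique so far: 1)
  Token 2: 'saw' -> NEW (unique so far: 2)
  Token 3: 'forest' -> NEW (unique so far: 3)
  Token 4: 'built' -> NEW (unique so far: 4)
  Token 5: 'slow' -> NEW (unique so far: 5)
  Token 6: 'teacher' -> NEW (unique so far: 6)
  Token 7: 'many' -> NEW (unique so far: 7)
  Token 8: 'red' -> duplicate (unique so far: 7)
  Token 9: 'green' -> NEW (unique so far: 8)
Unique types: ('built', 'forest', 'green', 'many', 'red', 'saw', 'slow', 'teacher')
Vocabulary size: 8

8


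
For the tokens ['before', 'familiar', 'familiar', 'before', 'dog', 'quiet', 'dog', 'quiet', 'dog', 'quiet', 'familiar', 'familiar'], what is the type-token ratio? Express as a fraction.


Tokens: 12
Unique types: ('before', 'dog', 'familiar', 'quiet') = 4
TTR = 4/12
Simplify: divide both by 4 -> 1/3
TTR = 1/3

1/3


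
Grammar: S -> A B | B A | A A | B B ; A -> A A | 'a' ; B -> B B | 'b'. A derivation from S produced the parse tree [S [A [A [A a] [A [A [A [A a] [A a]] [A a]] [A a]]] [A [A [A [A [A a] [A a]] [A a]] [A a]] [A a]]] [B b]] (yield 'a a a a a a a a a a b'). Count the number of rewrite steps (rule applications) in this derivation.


Every bracketed nonterminal node [X ...] in the tree is produced by exactly one rule application.
Reading the tree off as a leftmost derivation:
  Step 1: S  =>  A B   (applied S -> A B)
  Step 2: A B  =>  A A B   (applied A -> A A)
  Step 3: A A B  =>  A A A B   (applied A -> A A)
  Step 4: A A A B  =>  a A A B   (applied A -> a)
  Step 5: a A A B  =>  a A A A B   (applied A -> A A)
  Step 6: a A A A B  =>  a A A A A B   (applied A -> A A)
  Step 7: a A A A A B  =>  a A A A A A B   (applied A -> A A)
  Step 8: a A A A A A B  =>  a a A A A A B   (applied A -> a)
  Step 9: a a A A A A B  =>  a a a A A A B   (applied A -> a)
  Step 10: a a a A A A B  =>  a a a a A A B   (applied A -> a)
  Step 11: a a a a A A B  =>  a a a a a A B   (applied A -> a)
  Step 12: a a a a a A B  =>  a a a a a A A B   (applied A -> A A)
  Step 13: a a a a a A A B  =>  a a a a a A A A B   (applied A -> A A)
  Step 14: a a a a a A A A B  =>  a a a a a A A A A B   (applied A -> A A)
  Step 15: a a a a a A A A A B  =>  a a a a a A A A A A B   (applied A -> A A)
  Step 16: a a a a a A A A A A B  =>  a a a a a a A A A A B   (applied A -> a)
  Step 17: a a a a a a A A A A B  =>  a a a a a a a A A A B   (applied A -> a)
  Step 18: a a a a a a a A A A B  =>  a a a a a a a a A A B   (applied A -> a)
  Step 19: a a a a a a a a A A B  =>  a a a a a a a a a A B   (applied A -> a)
  Step 20: a a a a a a a a a A B  =>  a a a a a a a a a a B   (applied A -> a)
  Step 21: a a a a a a a a a a B  =>  a a a a a a a a a a b   (applied B -> b)
Final yield: a a a a a a a a a a b
Total rewrite steps: 21

21


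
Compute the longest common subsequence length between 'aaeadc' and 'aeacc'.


DP table for LCS of 'aaeadc' and 'aeacc':
       a  e  a  c  c
    0  0  0  0  0  0
  a 0  1  1  1  1  1
  a 0  1  1  2  2  2
  e 0  1  2  2  2  2
  a 0  1  2  3  3  3
  d 0  1  2  3  3  3
  c 0  1  2  3  4  4
LCS: 'aeac'
LCS length = 4

4


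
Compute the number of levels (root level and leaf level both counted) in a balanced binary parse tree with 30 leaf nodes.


In a balanced binary tree with n leaves the deepest leaf is ceil(log2(n)) edges below the root,
so counting node levels inclusive of root and leaves gives ceil(log2(n)) + 1 levels.
log2(30) = 4.9069
ceil(4.9069) = 5
levels = 5 + 1 = 6

6


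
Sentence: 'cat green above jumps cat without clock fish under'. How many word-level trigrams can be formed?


Word trigrams from [9] words:
  Trigram 1: (cat green above)
  Trigram 2: (green above jumps)
  Trigram 3: (above jumps cat)
  Trigram 4: (jumps cat without)
  Trigram 5: (cat without clock)
  Trigram 6: (without clock fish)
  Trigram 7: (clock fish under)
Total word trigrams: 9 - 2 = 7

7


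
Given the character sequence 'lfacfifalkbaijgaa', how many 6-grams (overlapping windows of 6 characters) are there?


String 'lfacfifalkbaijgaa' has length L = 17.
Number of overlapping n-grams = L - n + 1
Substituting: 17 - 6 + 1 = 12

12


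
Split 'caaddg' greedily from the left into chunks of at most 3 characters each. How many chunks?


'caaddg' has 6 characters.
Chunking with max size 3:
  Chunk 1: 'caa' (positions 0-2)
  Chunk 2: 'ddg' (positions 3-5)
Total chunks: ceil(6 / 3) = 2

2


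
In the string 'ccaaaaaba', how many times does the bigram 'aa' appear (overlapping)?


Scanning 'ccaaaaaba' for bigram 'aa':
  Position 0: 'cc' -> no
  Position 1: 'ca' -> no
  Position 2: 'aa' -> MATCH
  Position 3: 'aa' -> MATCH
  Position 4: 'aa' -> MATCH
  Position 5: 'aa' -> MATCH
  Position 6: 'ab' -> no
  Position 7: 'ba' -> no
Total matches: 4

4


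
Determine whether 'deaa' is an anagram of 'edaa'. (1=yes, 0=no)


Sort characters of 'deaa': 'aade'
Sort characters of 'edaa': 'aade'
Sorted forms match -> they ARE anagrams
Result: 1

1


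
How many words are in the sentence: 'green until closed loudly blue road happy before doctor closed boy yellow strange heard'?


Counting words by splitting on spaces:
  Word 1: 'green'
  Word 2: 'until'
  Word 3: 'closed'
  Word 4: 'loudly'
  Word 5: 'blue'
  Word 6: 'road'
  Word 7: 'happy'
  Word 8: 'before'
  Word 9: 'doctor'
  Word 10: 'closed'
  Word 11: 'boy'
  Word 12: 'yellow'
  Word 13: 'strange'
  Word 14: 'heard'
Total words: 14

14


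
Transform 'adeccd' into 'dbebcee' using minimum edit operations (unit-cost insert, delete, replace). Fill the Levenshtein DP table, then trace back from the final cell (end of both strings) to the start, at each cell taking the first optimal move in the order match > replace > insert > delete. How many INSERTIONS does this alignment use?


Edit distance = 5. Backtracking from cell (6, 7) with preference match > replace > insert > delete,
then listing the resulting alignment 'adeccd' -> 'dbebcee' left to right:
  Step 1: replace a->d
  Step 2: replace d->b
  Step 3: keep 'e'
  Step 4: insert 'b' [insertion #1]
  Step 5: keep 'c'
  Step 6: replace c->e
  Step 7: replace d->e
Total insertions: 1

1


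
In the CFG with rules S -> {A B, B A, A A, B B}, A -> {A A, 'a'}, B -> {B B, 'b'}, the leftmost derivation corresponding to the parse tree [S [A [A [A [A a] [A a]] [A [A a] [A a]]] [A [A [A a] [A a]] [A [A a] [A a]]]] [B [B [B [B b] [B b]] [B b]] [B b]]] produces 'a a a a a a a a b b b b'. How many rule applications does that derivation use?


Every bracketed nonterminal node [X ...] in the tree is produced by exactly one rule application.
Reading the tree off as a leftmost derivation:
  Step 1: S  =>  A B   (applied S -> A B)
  Step 2: A B  =>  A A B   (applied A -> A A)
  Step 3: A A B  =>  A A A B   (applied A -> A A)
  Step 4: A A A B  =>  A A A A B   (applied A -> A A)
  Step 5: A A A A B  =>  a A A A B   (applied A -> a)
  Step 6: a A A A B  =>  a a A A B   (applied A -> a)
  Step 7: a a A A B  =>  a a A A A B   (applied A -> A A)
  Step 8: a a A A A B  =>  a a a A A B   (applied A -> a)
  Step 9: a a a A A B  =>  a a a a A B   (applied A -> a)
  Step 10: a a a a A B  =>  a a a a A A B   (applied A -> A A)
  Step 11: a a a a A A B  =>  a a a a A A A B   (applied A -> A A)
  Step 12: a a a a A A A B  =>  a a a a a A A B   (applied A -> a)
  Step 13: a a a a a A A B  =>  a a a a a a A B   (applied A -> a)
  Step 14: a a a a a a A B  =>  a a a a a a A A B   (applied A -> A A)
  Step 15: a a a a a a A A B  =>  a a a a a a a A B   (applied A -> a)
  Step 16: a a a a a a a A B  =>  a a a a a a a a B   (applied A -> a)
  Step 17: a a a a a a a a B  =>  a a a a a a a a B B   (applied B -> B B)
  Step 18: a a a a a a a a B B  =>  a a a a a a a a B B B   (applied B -> B B)
  Step 19: a a a a a a a a B B B  =>  a a a a a a a a B B B B   (applied B -> B B)
  Step 20: a a a a a a a a B B B B  =>  a a a a a a a a b B B B   (applied B -> b)
  Step 21: a a a a a a a a b B B B  =>  a a a a a a a a b b B B   (applied B -> b)
  Step 22: a a a a a a a a b b B B  =>  a a a a a a a a b b b B   (applied B -> b)
  Step 23: a a a a a a a a b b b B  =>  a a a a a a a a b b b b   (applied B -> b)
Final yield: a a a a a a a a b b b b
Total rewrite steps: 23

23
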